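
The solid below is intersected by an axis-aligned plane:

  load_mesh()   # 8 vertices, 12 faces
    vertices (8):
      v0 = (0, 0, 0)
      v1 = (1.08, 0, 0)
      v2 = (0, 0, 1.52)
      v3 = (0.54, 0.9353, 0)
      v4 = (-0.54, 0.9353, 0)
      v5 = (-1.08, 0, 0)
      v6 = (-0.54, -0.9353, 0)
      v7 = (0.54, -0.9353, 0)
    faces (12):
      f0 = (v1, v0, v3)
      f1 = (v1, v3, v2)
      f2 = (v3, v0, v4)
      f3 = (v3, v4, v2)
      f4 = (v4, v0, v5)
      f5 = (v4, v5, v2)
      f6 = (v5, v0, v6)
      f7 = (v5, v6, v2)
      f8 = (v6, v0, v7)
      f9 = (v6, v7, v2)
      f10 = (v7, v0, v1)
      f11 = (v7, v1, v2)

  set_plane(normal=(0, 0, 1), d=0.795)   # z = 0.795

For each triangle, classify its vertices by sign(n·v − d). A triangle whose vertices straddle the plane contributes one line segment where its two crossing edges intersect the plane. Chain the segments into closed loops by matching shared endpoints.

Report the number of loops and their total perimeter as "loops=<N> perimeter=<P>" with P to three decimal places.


loops=1 perimeter=3.091

Straddling triangles (6 of 12):
  (v1,v3,v2) [--+] → (0.257566, 0.446113, 0.795)–(0.515132, 0, 0.795)  len=0.5151
  (v3,v4,v2) [--+] → (-0.257566, 0.446113, 0.795)–(0.257566, 0.446113, 0.795)  len=0.5151
  (v4,v5,v2) [--+] → (-0.515132, 0, 0.795)–(-0.257566, 0.446113, 0.795)  len=0.5151
  (v5,v6,v2) [--+] → (-0.257566, -0.446113, 0.795)–(-0.515132, 0, 0.795)  len=0.5151
  (v6,v7,v2) [--+] → (0.257566, -0.446113, 0.795)–(-0.257566, -0.446113, 0.795)  len=0.5151
  (v7,v1,v2) [--+] → (0.515132, 0, 0.795)–(0.257566, -0.446113, 0.795)  len=0.5151

Chained into 1 loop(s):
  loop 1: 6 segments, perimeter = 3.0908
Total perimeter = 3.091


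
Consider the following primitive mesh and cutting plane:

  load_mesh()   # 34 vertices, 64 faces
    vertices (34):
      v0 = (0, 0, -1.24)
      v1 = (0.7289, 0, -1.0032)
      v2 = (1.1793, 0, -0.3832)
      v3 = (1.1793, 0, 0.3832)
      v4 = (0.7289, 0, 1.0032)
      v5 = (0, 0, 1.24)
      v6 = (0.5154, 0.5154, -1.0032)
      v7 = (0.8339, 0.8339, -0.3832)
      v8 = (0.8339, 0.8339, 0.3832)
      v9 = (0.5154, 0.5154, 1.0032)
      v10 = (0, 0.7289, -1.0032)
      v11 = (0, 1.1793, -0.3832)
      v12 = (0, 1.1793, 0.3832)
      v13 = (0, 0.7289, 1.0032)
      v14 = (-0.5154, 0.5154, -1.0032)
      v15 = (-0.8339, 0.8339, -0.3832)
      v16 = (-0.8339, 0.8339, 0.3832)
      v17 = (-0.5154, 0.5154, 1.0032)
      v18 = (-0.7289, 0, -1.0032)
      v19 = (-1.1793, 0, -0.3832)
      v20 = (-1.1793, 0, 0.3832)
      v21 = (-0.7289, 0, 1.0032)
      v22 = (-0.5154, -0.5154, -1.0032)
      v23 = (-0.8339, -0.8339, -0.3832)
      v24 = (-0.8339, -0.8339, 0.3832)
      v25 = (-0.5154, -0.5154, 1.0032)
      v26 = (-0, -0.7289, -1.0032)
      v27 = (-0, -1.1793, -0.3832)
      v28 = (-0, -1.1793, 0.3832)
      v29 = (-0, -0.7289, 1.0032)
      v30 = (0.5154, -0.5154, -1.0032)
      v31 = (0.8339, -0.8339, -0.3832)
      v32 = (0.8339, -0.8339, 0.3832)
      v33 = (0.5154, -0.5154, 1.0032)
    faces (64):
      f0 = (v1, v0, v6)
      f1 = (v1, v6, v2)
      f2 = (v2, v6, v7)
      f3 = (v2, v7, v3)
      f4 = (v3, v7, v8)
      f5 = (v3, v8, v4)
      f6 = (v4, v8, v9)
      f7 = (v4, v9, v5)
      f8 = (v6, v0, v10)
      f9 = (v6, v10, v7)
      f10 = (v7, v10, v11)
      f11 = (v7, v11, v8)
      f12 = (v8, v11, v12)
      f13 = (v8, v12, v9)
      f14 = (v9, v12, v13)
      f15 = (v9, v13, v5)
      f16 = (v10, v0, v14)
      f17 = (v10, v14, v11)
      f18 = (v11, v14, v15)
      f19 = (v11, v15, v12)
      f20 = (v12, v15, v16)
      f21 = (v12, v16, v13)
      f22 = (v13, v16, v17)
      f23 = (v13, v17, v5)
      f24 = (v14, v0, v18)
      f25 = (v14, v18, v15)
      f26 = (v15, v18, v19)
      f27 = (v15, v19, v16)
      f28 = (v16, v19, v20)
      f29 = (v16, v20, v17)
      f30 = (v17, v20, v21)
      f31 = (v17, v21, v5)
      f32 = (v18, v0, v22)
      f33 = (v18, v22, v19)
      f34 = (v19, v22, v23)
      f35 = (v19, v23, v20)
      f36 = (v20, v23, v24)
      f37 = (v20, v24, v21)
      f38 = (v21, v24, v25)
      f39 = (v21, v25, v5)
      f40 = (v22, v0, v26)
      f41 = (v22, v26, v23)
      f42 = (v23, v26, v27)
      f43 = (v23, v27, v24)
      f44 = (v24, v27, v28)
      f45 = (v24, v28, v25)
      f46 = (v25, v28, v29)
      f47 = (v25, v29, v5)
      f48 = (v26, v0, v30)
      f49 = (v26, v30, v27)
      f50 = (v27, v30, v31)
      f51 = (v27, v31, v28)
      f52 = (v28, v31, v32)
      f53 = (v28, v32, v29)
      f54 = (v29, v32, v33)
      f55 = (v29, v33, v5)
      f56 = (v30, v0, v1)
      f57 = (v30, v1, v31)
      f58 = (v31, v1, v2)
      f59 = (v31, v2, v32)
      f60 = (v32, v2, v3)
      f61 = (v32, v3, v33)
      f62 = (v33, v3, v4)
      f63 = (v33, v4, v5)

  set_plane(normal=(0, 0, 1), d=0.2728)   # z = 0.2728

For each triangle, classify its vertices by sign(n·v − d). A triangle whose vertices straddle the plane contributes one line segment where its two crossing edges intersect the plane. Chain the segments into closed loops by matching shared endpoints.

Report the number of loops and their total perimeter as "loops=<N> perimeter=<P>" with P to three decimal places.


Straddling triangles (16 of 64):
  (v2,v7,v3) [--+] → (1.12955, 0.120123, 0.2728)–(1.1793, 0, 0.2728)  len=0.1300
  (v3,v7,v8) [+-+] → (1.12955, 0.120123, 0.2728)–(0.8339, 0.8339, 0.2728)  len=0.7726
  (v7,v11,v8) [--+] → (0.713777, 0.883655, 0.2728)–(0.8339, 0.8339, 0.2728)  len=0.1300
  (v8,v11,v12) [+-+] → (0.713777, 0.883655, 0.2728)–(0, 1.1793, 0.2728)  len=0.7726
  (v11,v15,v12) [--+] → (-0.120123, 1.12955, 0.2728)–(0, 1.1793, 0.2728)  len=0.1300
  (v12,v15,v16) [+-+] → (-0.120123, 1.12955, 0.2728)–(-0.8339, 0.8339, 0.2728)  len=0.7726
  (v15,v19,v16) [--+] → (-0.883655, 0.713777, 0.2728)–(-0.8339, 0.8339, 0.2728)  len=0.1300
  (v16,v19,v20) [+-+] → (-0.883655, 0.713777, 0.2728)–(-1.1793, 0, 0.2728)  len=0.7726
  (v19,v23,v20) [--+] → (-1.12955, -0.120123, 0.2728)–(-1.1793, 0, 0.2728)  len=0.1300
  (v20,v23,v24) [+-+] → (-1.12955, -0.120123, 0.2728)–(-0.8339, -0.8339, 0.2728)  len=0.7726
  (v23,v27,v24) [--+] → (-0.713777, -0.883655, 0.2728)–(-0.8339, -0.8339, 0.2728)  len=0.1300
  (v24,v27,v28) [+-+] → (-0.713777, -0.883655, 0.2728)–(0, -1.1793, 0.2728)  len=0.7726
  (v27,v31,v28) [--+] → (0.120123, -1.12955, 0.2728)–(0, -1.1793, 0.2728)  len=0.1300
  (v28,v31,v32) [+-+] → (0.120123, -1.12955, 0.2728)–(0.8339, -0.8339, 0.2728)  len=0.7726
  (v31,v2,v32) [--+] → (0.883655, -0.713777, 0.2728)–(0.8339, -0.8339, 0.2728)  len=0.1300
  (v32,v2,v3) [+-+] → (0.883655, -0.713777, 0.2728)–(1.1793, 0, 0.2728)  len=0.7726

Chained into 1 loop(s):
  loop 1: 16 segments, perimeter = 7.2208
Total perimeter = 7.221

loops=1 perimeter=7.221


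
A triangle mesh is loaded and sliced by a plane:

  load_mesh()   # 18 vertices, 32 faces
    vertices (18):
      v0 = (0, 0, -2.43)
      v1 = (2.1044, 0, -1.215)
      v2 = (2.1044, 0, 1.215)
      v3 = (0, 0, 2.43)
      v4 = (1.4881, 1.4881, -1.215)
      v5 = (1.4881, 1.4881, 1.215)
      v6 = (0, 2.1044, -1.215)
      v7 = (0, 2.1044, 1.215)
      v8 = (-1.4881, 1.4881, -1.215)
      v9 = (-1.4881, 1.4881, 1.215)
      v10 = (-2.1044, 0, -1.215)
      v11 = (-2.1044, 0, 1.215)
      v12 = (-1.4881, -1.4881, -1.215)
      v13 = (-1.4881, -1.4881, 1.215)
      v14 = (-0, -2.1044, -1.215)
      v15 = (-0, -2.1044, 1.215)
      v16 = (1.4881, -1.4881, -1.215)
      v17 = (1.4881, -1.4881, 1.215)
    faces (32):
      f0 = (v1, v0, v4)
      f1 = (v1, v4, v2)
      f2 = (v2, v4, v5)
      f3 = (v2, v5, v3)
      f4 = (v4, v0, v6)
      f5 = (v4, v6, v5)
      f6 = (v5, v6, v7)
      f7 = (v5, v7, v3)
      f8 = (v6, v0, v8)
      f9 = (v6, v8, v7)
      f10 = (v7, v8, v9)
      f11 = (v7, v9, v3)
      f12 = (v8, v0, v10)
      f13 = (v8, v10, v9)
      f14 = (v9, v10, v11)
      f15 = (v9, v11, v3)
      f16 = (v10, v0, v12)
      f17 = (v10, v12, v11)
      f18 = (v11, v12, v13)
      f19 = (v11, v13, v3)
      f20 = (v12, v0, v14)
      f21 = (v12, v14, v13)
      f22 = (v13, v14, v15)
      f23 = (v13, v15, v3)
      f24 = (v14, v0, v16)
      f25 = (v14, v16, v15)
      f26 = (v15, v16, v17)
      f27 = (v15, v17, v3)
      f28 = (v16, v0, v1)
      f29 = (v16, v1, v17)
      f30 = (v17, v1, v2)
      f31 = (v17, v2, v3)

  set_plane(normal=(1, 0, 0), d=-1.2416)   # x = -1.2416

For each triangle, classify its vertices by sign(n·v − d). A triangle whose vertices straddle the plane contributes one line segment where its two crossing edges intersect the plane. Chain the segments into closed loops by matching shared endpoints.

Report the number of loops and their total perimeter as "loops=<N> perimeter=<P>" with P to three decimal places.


Straddling triangles (12 of 32):
  (v6,v0,v8) [++-] → (-1.2416, 1.2416, -1.41626)–(-1.2416, 1.59019, -1.215)  len=0.4025
  (v6,v8,v7) [+-+] → (-1.2416, 1.59019, -1.215)–(-1.2416, 1.59019, -0.812477)  len=0.4025
  (v7,v8,v9) [+--] → (-1.2416, 1.59019, -0.812477)–(-1.2416, 1.59019, 1.215)  len=2.0275
  (v7,v9,v3) [+-+] → (-1.2416, 1.59019, 1.215)–(-1.2416, 1.2416, 1.41626)  len=0.4025
  (v8,v0,v10) [-+-] → (-1.2416, 1.2416, -1.41626)–(-1.2416, 0, -1.71315)  len=1.2766
  (v9,v11,v3) [--+] → (-1.2416, 0, 1.71315)–(-1.2416, 1.2416, 1.41626)  len=1.2766
  (v10,v0,v12) [-+-] → (-1.2416, 0, -1.71315)–(-1.2416, -1.2416, -1.41626)  len=1.2766
  (v11,v13,v3) [--+] → (-1.2416, -1.2416, 1.41626)–(-1.2416, 0, 1.71315)  len=1.2766
  (v12,v0,v14) [-++] → (-1.2416, -1.2416, -1.41626)–(-1.2416, -1.59019, -1.215)  len=0.4025
  (v12,v14,v13) [-+-] → (-1.2416, -1.59019, -1.215)–(-1.2416, -1.59019, 0.812477)  len=2.0275
  (v13,v14,v15) [-++] → (-1.2416, -1.59019, 0.812477)–(-1.2416, -1.59019, 1.215)  len=0.4025
  (v13,v15,v3) [-++] → (-1.2416, -1.59019, 1.215)–(-1.2416, -1.2416, 1.41626)  len=0.4025

Chained into 1 loop(s):
  loop 1: 12 segments, perimeter = 11.5765
Total perimeter = 11.576

loops=1 perimeter=11.576


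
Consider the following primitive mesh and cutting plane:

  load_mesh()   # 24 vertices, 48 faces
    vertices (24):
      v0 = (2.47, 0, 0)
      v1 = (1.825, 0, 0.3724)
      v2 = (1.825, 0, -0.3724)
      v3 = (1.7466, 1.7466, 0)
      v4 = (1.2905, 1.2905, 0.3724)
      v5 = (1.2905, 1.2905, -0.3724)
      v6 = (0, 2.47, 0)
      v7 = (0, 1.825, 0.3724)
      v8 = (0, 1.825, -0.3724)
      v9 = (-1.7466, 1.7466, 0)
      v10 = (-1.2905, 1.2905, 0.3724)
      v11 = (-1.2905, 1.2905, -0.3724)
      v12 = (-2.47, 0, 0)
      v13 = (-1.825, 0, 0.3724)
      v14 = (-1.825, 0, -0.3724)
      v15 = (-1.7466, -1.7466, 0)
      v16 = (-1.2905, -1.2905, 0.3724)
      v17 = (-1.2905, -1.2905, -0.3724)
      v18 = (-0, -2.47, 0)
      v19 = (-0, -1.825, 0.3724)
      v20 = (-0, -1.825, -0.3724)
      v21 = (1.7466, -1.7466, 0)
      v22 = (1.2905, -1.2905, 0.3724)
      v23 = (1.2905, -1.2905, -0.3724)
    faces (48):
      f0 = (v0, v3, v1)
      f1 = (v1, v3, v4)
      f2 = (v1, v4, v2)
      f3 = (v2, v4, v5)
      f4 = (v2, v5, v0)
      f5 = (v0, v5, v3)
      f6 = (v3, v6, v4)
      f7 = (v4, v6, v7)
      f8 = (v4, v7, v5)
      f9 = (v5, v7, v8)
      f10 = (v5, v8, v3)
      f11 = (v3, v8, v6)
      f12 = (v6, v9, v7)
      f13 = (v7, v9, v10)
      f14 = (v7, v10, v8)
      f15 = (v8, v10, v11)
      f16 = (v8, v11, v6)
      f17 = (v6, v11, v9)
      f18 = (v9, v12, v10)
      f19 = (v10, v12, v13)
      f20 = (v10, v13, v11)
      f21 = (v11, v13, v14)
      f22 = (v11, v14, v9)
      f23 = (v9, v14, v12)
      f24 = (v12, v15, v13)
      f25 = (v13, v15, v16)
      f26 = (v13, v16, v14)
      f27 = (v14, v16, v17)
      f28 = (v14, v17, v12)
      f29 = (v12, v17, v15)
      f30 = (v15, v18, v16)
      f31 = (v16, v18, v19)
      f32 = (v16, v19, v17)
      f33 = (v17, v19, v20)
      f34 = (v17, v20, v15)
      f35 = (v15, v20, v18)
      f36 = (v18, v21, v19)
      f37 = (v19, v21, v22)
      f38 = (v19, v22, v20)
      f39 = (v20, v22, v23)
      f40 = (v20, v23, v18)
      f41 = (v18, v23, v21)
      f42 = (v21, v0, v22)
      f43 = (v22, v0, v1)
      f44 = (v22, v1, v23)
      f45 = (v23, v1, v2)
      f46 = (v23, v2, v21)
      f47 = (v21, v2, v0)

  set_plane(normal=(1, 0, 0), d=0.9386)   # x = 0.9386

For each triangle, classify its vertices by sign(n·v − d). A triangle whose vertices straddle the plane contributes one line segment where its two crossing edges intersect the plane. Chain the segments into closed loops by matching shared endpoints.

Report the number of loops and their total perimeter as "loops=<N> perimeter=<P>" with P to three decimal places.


loops=2 perimeter=4.469

Straddling triangles (12 of 48):
  (v3,v6,v4) [+-+] → (0.9386, 2.08125, 0)–(0.9386, 1.61213, 0.270852)  len=0.5417
  (v4,v6,v7) [+--] → (0.9386, 1.61213, 0.270852)–(0.9386, 1.43625, 0.3724)  len=0.2031
  (v4,v7,v5) [+-+] → (0.9386, 1.43625, 0.3724)–(0.9386, 1.43625, -0.169304)  len=0.5417
  (v5,v7,v8) [+--] → (0.9386, 1.43625, -0.169304)–(0.9386, 1.43625, -0.3724)  len=0.2031
  (v5,v8,v3) [+-+] → (0.9386, 1.43625, -0.3724)–(0.9386, 1.78287, -0.172277)  len=0.4002
  (v3,v8,v6) [+--] → (0.9386, 1.78287, -0.172277)–(0.9386, 2.08125, 0)  len=0.3445
  (v18,v21,v19) [-+-] → (0.9386, -2.08125, 0)–(0.9386, -1.78287, 0.172277)  len=0.3445
  (v19,v21,v22) [-++] → (0.9386, -1.78287, 0.172277)–(0.9386, -1.43625, 0.3724)  len=0.4002
  (v19,v22,v20) [-+-] → (0.9386, -1.43625, 0.3724)–(0.9386, -1.43625, 0.169304)  len=0.2031
  (v20,v22,v23) [-++] → (0.9386, -1.43625, 0.169304)–(0.9386, -1.43625, -0.3724)  len=0.5417
  (v20,v23,v18) [-+-] → (0.9386, -1.43625, -0.3724)–(0.9386, -1.61213, -0.270852)  len=0.2031
  (v18,v23,v21) [-++] → (0.9386, -1.61213, -0.270852)–(0.9386, -2.08125, 0)  len=0.5417

Chained into 2 loop(s):
  loop 1: 6 segments, perimeter = 2.2344
  loop 2: 6 segments, perimeter = 2.2344
Total perimeter = 4.469


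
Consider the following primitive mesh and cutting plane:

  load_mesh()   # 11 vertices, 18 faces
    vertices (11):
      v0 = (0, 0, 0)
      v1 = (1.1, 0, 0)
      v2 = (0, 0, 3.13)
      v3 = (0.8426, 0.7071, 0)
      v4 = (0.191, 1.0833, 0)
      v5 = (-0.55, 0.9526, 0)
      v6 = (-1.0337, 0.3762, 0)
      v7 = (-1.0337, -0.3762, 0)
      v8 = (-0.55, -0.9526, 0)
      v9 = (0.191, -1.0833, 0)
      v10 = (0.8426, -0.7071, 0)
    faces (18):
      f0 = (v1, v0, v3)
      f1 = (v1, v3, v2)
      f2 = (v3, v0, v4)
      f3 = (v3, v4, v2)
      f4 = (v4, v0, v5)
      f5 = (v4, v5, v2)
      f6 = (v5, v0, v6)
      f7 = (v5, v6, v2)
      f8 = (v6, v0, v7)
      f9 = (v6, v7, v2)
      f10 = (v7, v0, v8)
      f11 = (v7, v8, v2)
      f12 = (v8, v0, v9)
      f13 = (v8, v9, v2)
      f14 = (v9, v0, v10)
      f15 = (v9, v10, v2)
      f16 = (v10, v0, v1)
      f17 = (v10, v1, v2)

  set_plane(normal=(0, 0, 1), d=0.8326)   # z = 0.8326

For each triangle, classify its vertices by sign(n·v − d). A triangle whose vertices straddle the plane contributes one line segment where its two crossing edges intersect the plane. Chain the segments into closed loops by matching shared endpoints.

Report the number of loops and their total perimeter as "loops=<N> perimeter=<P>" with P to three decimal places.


loops=1 perimeter=4.971

Straddling triangles (9 of 18):
  (v1,v3,v2) [--+] → (0.618463, 0.519007, 0.8326)–(0.807393, 0, 0.8326)  len=0.5523
  (v3,v4,v2) [--+] → (0.140193, 0.795135, 0.8326)–(0.618463, 0.519007, 0.8326)  len=0.5523
  (v4,v5,v2) [--+] → (-0.403696, 0.699202, 0.8326)–(0.140193, 0.795135, 0.8326)  len=0.5523
  (v5,v6,v2) [--+] → (-0.758729, 0.276128, 0.8326)–(-0.403696, 0.699202, 0.8326)  len=0.5523
  (v6,v7,v2) [--+] → (-0.758729, -0.276128, 0.8326)–(-0.758729, 0.276128, 0.8326)  len=0.5523
  (v7,v8,v2) [--+] → (-0.403696, -0.699202, 0.8326)–(-0.758729, -0.276128, 0.8326)  len=0.5523
  (v8,v9,v2) [--+] → (0.140193, -0.795135, 0.8326)–(-0.403696, -0.699202, 0.8326)  len=0.5523
  (v9,v10,v2) [--+] → (0.618463, -0.519007, 0.8326)–(0.140193, -0.795135, 0.8326)  len=0.5523
  (v10,v1,v2) [--+] → (0.807393, 0, 0.8326)–(0.618463, -0.519007, 0.8326)  len=0.5523

Chained into 1 loop(s):
  loop 1: 9 segments, perimeter = 4.9706
Total perimeter = 4.971


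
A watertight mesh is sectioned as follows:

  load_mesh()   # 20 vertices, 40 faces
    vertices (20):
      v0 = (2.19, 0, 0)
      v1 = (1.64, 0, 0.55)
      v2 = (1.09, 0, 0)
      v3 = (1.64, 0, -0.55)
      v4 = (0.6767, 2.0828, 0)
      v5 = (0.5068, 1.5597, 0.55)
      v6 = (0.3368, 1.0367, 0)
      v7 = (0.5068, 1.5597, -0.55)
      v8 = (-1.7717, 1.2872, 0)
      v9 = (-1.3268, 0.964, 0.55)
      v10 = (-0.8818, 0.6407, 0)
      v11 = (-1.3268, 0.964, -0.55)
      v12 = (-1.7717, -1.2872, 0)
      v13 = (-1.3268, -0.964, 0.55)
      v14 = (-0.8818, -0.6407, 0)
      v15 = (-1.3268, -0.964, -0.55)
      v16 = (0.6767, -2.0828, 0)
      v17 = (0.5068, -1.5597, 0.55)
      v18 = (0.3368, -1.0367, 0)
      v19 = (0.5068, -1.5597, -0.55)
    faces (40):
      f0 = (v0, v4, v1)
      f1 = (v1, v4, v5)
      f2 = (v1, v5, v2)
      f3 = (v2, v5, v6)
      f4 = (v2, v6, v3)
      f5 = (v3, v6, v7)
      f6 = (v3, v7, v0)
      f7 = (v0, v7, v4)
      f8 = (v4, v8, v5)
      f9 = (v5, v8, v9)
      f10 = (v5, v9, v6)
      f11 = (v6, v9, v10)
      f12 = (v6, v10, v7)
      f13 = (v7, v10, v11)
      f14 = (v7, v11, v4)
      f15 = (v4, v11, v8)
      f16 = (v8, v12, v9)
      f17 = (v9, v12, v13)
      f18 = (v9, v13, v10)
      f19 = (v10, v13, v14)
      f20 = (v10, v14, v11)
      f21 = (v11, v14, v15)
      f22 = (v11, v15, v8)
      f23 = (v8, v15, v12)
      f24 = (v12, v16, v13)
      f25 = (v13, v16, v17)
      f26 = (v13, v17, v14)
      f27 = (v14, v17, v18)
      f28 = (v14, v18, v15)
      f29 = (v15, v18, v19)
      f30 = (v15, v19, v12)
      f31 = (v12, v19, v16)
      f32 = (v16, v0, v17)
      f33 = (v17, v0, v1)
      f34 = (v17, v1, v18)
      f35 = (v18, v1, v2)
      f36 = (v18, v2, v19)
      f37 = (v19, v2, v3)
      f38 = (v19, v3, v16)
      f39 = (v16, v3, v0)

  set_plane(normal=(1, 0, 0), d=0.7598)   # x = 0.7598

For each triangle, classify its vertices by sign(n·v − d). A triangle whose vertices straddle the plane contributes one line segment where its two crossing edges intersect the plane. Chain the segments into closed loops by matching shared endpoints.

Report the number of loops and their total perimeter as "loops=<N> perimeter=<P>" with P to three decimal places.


Straddling triangles (16 of 40):
  (v0,v4,v1) [+-+] → (0.7598, 1.96843, 0)–(0.7598, 1.90313, 0.0474463)  len=0.0807
  (v1,v4,v5) [+--] → (0.7598, 1.90313, 0.0474463)–(0.7598, 1.21148, 0.55)  len=0.8549
  (v1,v5,v2) [+-+] → (0.7598, 1.21148, 0.55)–(0.7598, 0.883081, 0.311403)  len=0.4059
  (v2,v5,v6) [+--] → (0.7598, 0.883081, 0.311403)–(0.7598, 0.454485, 0)  len=0.5298
  (v2,v6,v3) [+-+] → (0.7598, 0.454485, 0)–(0.7598, 0.700202, -0.178522)  len=0.3037
  (v3,v6,v7) [+--] → (0.7598, 0.700202, -0.178522)–(0.7598, 1.21148, -0.55)  len=0.6320
  (v3,v7,v0) [+-+] → (0.7598, 1.21148, -0.55)–(0.7598, 1.32526, -0.46733)  len=0.1406
  (v0,v7,v4) [+--] → (0.7598, 1.32526, -0.46733)–(0.7598, 1.96843, 0)  len=0.7950
  (v16,v0,v17) [-+-] → (0.7598, -1.96843, 0)–(0.7598, -1.32526, 0.46733)  len=0.7950
  (v17,v0,v1) [-++] → (0.7598, -1.32526, 0.46733)–(0.7598, -1.21148, 0.55)  len=0.1406
  (v17,v1,v18) [-+-] → (0.7598, -1.21148, 0.55)–(0.7598, -0.700202, 0.178522)  len=0.6320
  (v18,v1,v2) [-++] → (0.7598, -0.700202, 0.178522)–(0.7598, -0.454485, 0)  len=0.3037
  (v18,v2,v19) [-+-] → (0.7598, -0.454485, 0)–(0.7598, -0.883081, -0.311403)  len=0.5298
  (v19,v2,v3) [-++] → (0.7598, -0.883081, -0.311403)–(0.7598, -1.21148, -0.55)  len=0.4059
  (v19,v3,v16) [-+-] → (0.7598, -1.21148, -0.55)–(0.7598, -1.90313, -0.0474463)  len=0.8549
  (v16,v3,v0) [-++] → (0.7598, -1.90313, -0.0474463)–(0.7598, -1.96843, 0)  len=0.0807

Chained into 2 loop(s):
  loop 1: 8 segments, perimeter = 3.7427
  loop 2: 8 segments, perimeter = 3.7427
Total perimeter = 7.485

loops=2 perimeter=7.485


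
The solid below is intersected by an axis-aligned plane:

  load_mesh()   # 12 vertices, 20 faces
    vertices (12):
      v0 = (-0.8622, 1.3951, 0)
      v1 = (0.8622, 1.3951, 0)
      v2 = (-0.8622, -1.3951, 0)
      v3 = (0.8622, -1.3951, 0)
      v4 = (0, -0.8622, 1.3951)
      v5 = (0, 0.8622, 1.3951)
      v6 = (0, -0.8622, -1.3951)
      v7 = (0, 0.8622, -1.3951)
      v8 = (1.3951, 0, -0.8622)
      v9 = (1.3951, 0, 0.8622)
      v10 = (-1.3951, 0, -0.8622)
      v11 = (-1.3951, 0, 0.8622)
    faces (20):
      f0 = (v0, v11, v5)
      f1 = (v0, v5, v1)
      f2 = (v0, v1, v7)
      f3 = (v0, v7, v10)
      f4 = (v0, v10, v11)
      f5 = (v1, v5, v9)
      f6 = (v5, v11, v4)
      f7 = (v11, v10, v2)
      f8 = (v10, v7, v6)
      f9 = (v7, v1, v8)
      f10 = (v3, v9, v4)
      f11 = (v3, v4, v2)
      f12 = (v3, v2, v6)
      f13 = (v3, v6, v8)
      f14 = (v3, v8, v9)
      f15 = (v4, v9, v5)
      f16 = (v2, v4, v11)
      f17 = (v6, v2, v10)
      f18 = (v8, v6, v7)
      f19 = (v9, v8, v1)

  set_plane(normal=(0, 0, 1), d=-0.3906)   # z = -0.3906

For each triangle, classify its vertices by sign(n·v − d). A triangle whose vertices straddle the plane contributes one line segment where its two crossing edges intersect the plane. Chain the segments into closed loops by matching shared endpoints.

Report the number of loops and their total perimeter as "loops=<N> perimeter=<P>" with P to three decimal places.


loops=1 perimeter=8.482

Straddling triangles (10 of 20):
  (v0,v1,v7) [++-] → (0.620801, 1.2459, -0.3906)–(-0.620801, 1.2459, -0.3906)  len=1.2416
  (v0,v7,v10) [+--] → (-0.620801, 1.2459, -0.3906)–(-1.10362, 0.763082, -0.3906)  len=0.6828
  (v0,v10,v11) [+-+] → (-1.10362, 0.763082, -0.3906)–(-1.3951, 0, -0.3906)  len=0.8169
  (v11,v10,v2) [+-+] → (-1.3951, 0, -0.3906)–(-1.10362, -0.763082, -0.3906)  len=0.8169
  (v7,v1,v8) [-+-] → (0.620801, 1.2459, -0.3906)–(1.10362, 0.763082, -0.3906)  len=0.6828
  (v3,v2,v6) [++-] → (-0.620801, -1.2459, -0.3906)–(0.620801, -1.2459, -0.3906)  len=1.2416
  (v3,v6,v8) [+--] → (0.620801, -1.2459, -0.3906)–(1.10362, -0.763082, -0.3906)  len=0.6828
  (v3,v8,v9) [+-+] → (1.10362, -0.763082, -0.3906)–(1.3951, 0, -0.3906)  len=0.8169
  (v6,v2,v10) [-+-] → (-0.620801, -1.2459, -0.3906)–(-1.10362, -0.763082, -0.3906)  len=0.6828
  (v9,v8,v1) [+-+] → (1.3951, 0, -0.3906)–(1.10362, 0.763082, -0.3906)  len=0.8169

Chained into 1 loop(s):
  loop 1: 10 segments, perimeter = 8.4819
Total perimeter = 8.482


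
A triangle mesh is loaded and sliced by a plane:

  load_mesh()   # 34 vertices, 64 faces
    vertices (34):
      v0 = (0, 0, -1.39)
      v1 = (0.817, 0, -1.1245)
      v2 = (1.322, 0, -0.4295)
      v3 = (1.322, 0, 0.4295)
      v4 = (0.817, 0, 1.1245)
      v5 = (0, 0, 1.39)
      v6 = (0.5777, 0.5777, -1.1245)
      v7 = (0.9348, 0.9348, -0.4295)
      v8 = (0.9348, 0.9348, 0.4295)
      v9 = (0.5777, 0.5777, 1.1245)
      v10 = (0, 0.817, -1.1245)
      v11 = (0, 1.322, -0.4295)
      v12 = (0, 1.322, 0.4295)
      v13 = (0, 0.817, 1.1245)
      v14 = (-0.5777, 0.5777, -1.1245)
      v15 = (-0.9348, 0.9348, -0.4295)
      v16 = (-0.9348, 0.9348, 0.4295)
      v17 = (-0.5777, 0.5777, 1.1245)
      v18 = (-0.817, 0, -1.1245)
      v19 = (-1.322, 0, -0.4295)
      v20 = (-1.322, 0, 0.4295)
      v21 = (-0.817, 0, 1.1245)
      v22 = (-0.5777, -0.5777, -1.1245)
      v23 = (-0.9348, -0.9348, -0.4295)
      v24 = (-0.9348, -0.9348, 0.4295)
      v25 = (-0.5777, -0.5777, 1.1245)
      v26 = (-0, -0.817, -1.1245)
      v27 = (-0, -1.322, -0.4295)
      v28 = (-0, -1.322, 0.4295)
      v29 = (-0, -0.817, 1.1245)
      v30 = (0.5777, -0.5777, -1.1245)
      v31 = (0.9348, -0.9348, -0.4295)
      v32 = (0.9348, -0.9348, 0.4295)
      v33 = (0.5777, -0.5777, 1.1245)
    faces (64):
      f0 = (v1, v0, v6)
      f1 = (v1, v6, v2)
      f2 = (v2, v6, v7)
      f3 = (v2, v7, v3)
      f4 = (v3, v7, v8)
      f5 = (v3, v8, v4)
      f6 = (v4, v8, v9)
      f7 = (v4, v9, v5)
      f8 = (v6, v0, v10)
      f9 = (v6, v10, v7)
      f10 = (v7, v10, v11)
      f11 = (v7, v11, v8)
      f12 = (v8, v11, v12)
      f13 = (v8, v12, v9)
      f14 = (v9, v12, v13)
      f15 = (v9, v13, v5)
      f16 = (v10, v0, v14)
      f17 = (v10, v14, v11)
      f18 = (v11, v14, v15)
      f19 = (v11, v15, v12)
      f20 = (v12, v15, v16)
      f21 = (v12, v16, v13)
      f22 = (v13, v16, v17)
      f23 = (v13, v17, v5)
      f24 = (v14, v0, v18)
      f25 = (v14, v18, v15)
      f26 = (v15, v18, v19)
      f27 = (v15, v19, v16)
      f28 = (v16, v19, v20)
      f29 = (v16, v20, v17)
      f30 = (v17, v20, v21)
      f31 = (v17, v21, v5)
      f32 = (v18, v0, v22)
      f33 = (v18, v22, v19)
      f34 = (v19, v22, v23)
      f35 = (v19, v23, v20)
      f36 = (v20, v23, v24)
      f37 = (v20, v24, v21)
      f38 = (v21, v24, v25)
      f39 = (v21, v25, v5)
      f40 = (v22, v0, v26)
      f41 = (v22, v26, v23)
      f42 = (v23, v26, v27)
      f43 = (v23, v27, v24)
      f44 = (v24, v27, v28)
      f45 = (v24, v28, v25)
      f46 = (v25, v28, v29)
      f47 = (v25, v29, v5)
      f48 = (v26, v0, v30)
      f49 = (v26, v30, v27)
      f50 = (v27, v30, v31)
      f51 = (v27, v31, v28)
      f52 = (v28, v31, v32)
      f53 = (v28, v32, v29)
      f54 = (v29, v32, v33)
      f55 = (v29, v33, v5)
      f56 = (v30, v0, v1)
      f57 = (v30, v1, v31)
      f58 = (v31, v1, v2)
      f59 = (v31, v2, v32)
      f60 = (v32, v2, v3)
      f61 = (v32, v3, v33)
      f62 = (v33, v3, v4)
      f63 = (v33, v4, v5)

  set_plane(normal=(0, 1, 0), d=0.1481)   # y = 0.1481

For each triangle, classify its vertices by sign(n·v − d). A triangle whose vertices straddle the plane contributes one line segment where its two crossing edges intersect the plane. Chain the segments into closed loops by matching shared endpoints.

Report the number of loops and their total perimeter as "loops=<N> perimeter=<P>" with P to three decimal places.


loops=1 perimeter=8.307

Straddling triangles (20 of 64):
  (v1,v0,v6) [--+] → (0.1481, 0.1481, -1.32194)–(0.755653, 0.1481, -1.1245)  len=0.6388
  (v1,v6,v2) [-+-] → (0.755653, 0.1481, -1.1245)–(1.13119, 0.1481, -0.607671)  len=0.6389
  (v2,v6,v7) [-++] → (1.13119, 0.1481, -0.607671)–(1.26066, 0.1481, -0.4295)  len=0.2202
  (v2,v7,v3) [-+-] → (1.26066, 0.1481, -0.4295)–(1.26066, 0.1481, 0.293409)  len=0.7229
  (v3,v7,v8) [-++] → (1.26066, 0.1481, 0.293409)–(1.26066, 0.1481, 0.4295)  len=0.1361
  (v3,v8,v4) [-+-] → (1.26066, 0.1481, 0.4295)–(0.835663, 0.1481, 1.01439)  len=0.7230
  (v4,v8,v9) [-++] → (0.835663, 0.1481, 1.01439)–(0.755653, 0.1481, 1.1245)  len=0.1361
  (v4,v9,v5) [-+-] → (0.755653, 0.1481, 1.1245)–(0.1481, 0.1481, 1.32194)  len=0.6388
  (v6,v0,v10) [+-+] → (0.1481, 0.1481, -1.32194)–(0, 0.1481, -1.34187)  len=0.1494
  (v9,v13,v5) [++-] → (0, 0.1481, 1.34187)–(0.1481, 0.1481, 1.32194)  len=0.1494
  (v10,v0,v14) [+-+] → (0, 0.1481, -1.34187)–(-0.1481, 0.1481, -1.32194)  len=0.1494
  (v13,v17,v5) [++-] → (-0.1481, 0.1481, 1.32194)–(0, 0.1481, 1.34187)  len=0.1494
  (v14,v0,v18) [+--] → (-0.1481, 0.1481, -1.32194)–(-0.755653, 0.1481, -1.1245)  len=0.6388
  (v14,v18,v15) [+-+] → (-0.755653, 0.1481, -1.1245)–(-0.835663, 0.1481, -1.01439)  len=0.1361
  (v15,v18,v19) [+--] → (-0.835663, 0.1481, -1.01439)–(-1.26066, 0.1481, -0.4295)  len=0.7230
  (v15,v19,v16) [+-+] → (-1.26066, 0.1481, -0.4295)–(-1.26066, 0.1481, -0.293409)  len=0.1361
  (v16,v19,v20) [+--] → (-1.26066, 0.1481, -0.293409)–(-1.26066, 0.1481, 0.4295)  len=0.7229
  (v16,v20,v17) [+-+] → (-1.26066, 0.1481, 0.4295)–(-1.13119, 0.1481, 0.607671)  len=0.2202
  (v17,v20,v21) [+--] → (-1.13119, 0.1481, 0.607671)–(-0.755653, 0.1481, 1.1245)  len=0.6389
  (v17,v21,v5) [+--] → (-0.755653, 0.1481, 1.1245)–(-0.1481, 0.1481, 1.32194)  len=0.6388

Chained into 1 loop(s):
  loop 1: 20 segments, perimeter = 8.3075
Total perimeter = 8.307


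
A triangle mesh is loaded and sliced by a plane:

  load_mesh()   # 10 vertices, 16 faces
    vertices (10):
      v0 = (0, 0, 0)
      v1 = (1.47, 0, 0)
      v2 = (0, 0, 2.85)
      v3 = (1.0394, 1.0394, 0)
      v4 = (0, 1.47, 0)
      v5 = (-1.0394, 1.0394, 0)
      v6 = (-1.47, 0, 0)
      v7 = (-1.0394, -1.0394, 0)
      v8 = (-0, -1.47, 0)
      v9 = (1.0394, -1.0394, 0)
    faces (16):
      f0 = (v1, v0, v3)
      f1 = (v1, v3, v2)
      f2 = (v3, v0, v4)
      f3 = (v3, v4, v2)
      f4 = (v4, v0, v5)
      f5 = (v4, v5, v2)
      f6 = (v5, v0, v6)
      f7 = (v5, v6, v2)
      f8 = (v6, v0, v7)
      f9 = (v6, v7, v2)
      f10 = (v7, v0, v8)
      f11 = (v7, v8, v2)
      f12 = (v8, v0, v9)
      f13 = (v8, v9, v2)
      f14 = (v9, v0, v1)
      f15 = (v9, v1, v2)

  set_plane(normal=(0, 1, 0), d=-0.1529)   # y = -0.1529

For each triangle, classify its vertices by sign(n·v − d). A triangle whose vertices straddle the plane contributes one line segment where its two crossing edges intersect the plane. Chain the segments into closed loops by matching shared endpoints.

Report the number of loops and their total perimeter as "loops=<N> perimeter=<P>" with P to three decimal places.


loops=1 perimeter=8.676

Straddling triangles (8 of 16):
  (v6,v0,v7) [++-] → (-0.1529, -0.1529, 0)–(-1.40666, -0.1529, 0)  len=1.2538
  (v6,v7,v2) [+-+] → (-1.40666, -0.1529, 0)–(-0.1529, -0.1529, 2.43075)  len=2.7350
  (v7,v0,v8) [-+-] → (-0.1529, -0.1529, 0)–(0, -0.1529, 0)  len=0.1529
  (v7,v8,v2) [--+] → (0, -0.1529, 2.55356)–(-0.1529, -0.1529, 2.43075)  len=0.1961
  (v8,v0,v9) [-+-] → (0, -0.1529, 0)–(0.1529, -0.1529, 0)  len=0.1529
  (v8,v9,v2) [--+] → (0.1529, -0.1529, 2.43075)–(0, -0.1529, 2.55356)  len=0.1961
  (v9,v0,v1) [-++] → (0.1529, -0.1529, 0)–(1.40666, -0.1529, 0)  len=1.2538
  (v9,v1,v2) [-++] → (1.40666, -0.1529, 0)–(0.1529, -0.1529, 2.43075)  len=2.7350

Chained into 1 loop(s):
  loop 1: 8 segments, perimeter = 8.6756
Total perimeter = 8.676


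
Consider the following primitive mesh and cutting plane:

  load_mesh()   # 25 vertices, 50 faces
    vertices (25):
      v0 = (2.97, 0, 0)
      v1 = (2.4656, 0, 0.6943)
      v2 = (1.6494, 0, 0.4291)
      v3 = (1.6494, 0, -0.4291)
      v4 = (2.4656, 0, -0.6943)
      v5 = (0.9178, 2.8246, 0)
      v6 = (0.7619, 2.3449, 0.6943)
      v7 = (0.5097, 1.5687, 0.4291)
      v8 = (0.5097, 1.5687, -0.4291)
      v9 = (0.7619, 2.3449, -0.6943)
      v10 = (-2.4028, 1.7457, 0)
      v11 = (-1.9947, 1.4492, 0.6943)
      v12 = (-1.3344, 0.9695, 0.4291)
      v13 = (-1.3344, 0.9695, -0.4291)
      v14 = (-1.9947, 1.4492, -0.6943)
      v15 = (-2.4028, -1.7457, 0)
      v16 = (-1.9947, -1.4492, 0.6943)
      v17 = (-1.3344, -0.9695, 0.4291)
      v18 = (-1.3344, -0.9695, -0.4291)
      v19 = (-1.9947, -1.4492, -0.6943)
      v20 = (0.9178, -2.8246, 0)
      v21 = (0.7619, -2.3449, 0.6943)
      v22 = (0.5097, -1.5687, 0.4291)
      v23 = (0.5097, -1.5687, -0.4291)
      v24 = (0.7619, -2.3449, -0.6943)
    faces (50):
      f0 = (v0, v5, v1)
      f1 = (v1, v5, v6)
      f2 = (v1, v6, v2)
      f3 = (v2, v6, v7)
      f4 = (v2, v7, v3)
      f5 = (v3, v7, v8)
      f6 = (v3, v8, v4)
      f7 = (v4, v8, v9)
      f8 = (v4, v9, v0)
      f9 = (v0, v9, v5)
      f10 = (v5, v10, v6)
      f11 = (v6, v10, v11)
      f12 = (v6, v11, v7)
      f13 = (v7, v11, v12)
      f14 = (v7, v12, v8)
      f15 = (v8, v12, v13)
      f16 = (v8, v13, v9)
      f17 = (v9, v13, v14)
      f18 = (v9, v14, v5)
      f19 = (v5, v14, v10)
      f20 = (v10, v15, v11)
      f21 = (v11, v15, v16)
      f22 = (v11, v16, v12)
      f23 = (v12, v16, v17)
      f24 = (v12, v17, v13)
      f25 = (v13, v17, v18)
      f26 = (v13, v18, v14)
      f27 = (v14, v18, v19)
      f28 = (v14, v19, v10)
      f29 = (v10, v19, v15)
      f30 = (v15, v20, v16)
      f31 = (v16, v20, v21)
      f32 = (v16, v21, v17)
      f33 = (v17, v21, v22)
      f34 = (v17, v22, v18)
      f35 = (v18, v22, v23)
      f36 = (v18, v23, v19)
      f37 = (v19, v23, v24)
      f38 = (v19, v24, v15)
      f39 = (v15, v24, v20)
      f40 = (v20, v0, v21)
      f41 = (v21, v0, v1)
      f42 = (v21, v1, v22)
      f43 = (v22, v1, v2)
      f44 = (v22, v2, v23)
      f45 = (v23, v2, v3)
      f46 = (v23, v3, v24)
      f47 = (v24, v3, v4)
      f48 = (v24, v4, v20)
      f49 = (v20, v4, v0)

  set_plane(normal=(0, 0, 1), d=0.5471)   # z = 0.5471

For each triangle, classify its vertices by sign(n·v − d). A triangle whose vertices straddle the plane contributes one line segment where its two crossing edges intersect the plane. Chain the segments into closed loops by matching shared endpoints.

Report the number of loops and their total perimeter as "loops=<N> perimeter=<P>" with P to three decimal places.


Straddling triangles (20 of 50):
  (v0,v5,v1) [--+] → (2.13745, 0.598849, 0.5471)–(2.57254, 0, 0.5471)  len=0.7402
  (v1,v5,v6) [+-+] → (2.13745, 0.598849, 0.5471)–(0.794953, 2.4466, 0.5471)  len=2.2840
  (v1,v6,v2) [++-] → (1.25451, 1.04336, 0.5471)–(2.01257, 0, 0.5471)  len=1.2897
  (v2,v6,v7) [-+-] → (1.25451, 1.04336, 0.5471)–(0.621916, 1.91407, 0.5471)  len=1.0762
  (v5,v10,v6) [--+] → (0.0909453, 2.21786, 0.5471)–(0.794953, 2.4466, 0.5471)  len=0.7402
  (v6,v10,v11) [+-+] → (0.0909453, 2.21786, 0.5471)–(-2.08122, 1.51206, 0.5471)  len=2.2840
  (v6,v11,v7) [++-] → (-0.604626, 1.51553, 0.5471)–(0.621916, 1.91407, 0.5471)  len=1.2897
  (v7,v11,v12) [-+-] → (-0.604626, 1.51553, 0.5471)–(-1.6282, 1.18294, 0.5471)  len=1.0763
  (v10,v15,v11) [--+] → (-2.08122, 0.771843, 0.5471)–(-2.08122, 1.51206, 0.5471)  len=0.7402
  (v11,v15,v16) [+-+] → (-2.08122, 0.771843, 0.5471)–(-2.08122, -1.51206, 0.5471)  len=2.2839
  (v11,v16,v12) [++-] → (-1.6282, -0.106694, 0.5471)–(-1.6282, 1.18294, 0.5471)  len=1.2896
  (v12,v16,v17) [-+-] → (-1.6282, -0.106694, 0.5471)–(-1.6282, -1.18294, 0.5471)  len=1.0762
  (v15,v20,v16) [--+] → (-1.37721, -1.7408, 0.5471)–(-2.08122, -1.51206, 0.5471)  len=0.7402
  (v16,v20,v21) [+-+] → (-1.37721, -1.7408, 0.5471)–(0.794953, -2.4466, 0.5471)  len=2.2840
  (v16,v21,v17) [++-] → (-0.401657, -1.58148, 0.5471)–(-1.6282, -1.18294, 0.5471)  len=1.2897
  (v17,v21,v22) [-+-] → (-0.401657, -1.58148, 0.5471)–(0.621916, -1.91407, 0.5471)  len=1.0763
  (v20,v0,v21) [--+] → (1.23004, -1.84775, 0.5471)–(0.794953, -2.4466, 0.5471)  len=0.7402
  (v21,v0,v1) [+-+] → (1.23004, -1.84775, 0.5471)–(2.57254, 0, 0.5471)  len=2.2840
  (v21,v1,v22) [++-] → (1.37997, -0.870711, 0.5471)–(0.621916, -1.91407, 0.5471)  len=1.2897
  (v22,v1,v2) [-+-] → (1.37997, -0.870711, 0.5471)–(2.01257, 0, 0.5471)  len=1.0762

Chained into 2 loop(s):
  loop 1: 10 segments, perimeter = 15.1209
  loop 2: 10 segments, perimeter = 11.8295
Total perimeter = 26.950

loops=2 perimeter=26.950


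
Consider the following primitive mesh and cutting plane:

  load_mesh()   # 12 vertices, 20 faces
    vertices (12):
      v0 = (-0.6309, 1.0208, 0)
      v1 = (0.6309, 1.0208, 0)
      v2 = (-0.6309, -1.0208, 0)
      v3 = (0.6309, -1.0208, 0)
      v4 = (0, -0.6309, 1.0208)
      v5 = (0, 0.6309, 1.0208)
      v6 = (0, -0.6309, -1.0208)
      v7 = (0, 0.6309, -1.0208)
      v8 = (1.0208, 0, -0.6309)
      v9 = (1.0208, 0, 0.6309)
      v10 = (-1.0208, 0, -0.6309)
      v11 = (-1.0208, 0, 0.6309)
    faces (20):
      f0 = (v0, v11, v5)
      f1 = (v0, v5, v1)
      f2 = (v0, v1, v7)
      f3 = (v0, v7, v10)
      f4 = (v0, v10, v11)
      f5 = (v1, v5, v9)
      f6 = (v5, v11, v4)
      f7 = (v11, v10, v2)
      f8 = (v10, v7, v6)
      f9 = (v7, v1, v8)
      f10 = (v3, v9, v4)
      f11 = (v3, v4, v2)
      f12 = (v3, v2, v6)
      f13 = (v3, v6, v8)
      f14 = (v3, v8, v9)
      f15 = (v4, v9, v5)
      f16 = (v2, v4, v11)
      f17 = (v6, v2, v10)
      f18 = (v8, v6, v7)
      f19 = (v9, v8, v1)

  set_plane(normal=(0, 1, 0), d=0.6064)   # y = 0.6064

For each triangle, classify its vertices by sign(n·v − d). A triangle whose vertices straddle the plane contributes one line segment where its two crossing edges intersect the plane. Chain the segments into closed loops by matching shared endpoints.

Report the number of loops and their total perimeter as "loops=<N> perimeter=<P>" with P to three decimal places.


loops=1 perimeter=5.434

Straddling triangles (10 of 20):
  (v0,v11,v5) [+-+] → (-0.789182, 0.6064, 0.256118)–(-0.0396411, 0.6064, 1.00566)  len=1.0600
  (v0,v7,v10) [++-] → (-0.0396411, 0.6064, -1.00566)–(-0.789182, 0.6064, -0.256118)  len=1.0600
  (v0,v10,v11) [+--] → (-0.789182, 0.6064, -0.256118)–(-0.789182, 0.6064, 0.256118)  len=0.5122
  (v1,v5,v9) [++-] → (0.0396411, 0.6064, 1.00566)–(0.789182, 0.6064, 0.256118)  len=1.0600
  (v5,v11,v4) [+--] → (-0.0396411, 0.6064, 1.00566)–(0, 0.6064, 1.0208)  len=0.0424
  (v10,v7,v6) [-+-] → (-0.0396411, 0.6064, -1.00566)–(0, 0.6064, -1.0208)  len=0.0424
  (v7,v1,v8) [++-] → (0.789182, 0.6064, -0.256118)–(0.0396411, 0.6064, -1.00566)  len=1.0600
  (v4,v9,v5) [--+] → (0.0396411, 0.6064, 1.00566)–(0, 0.6064, 1.0208)  len=0.0424
  (v8,v6,v7) [--+] → (0, 0.6064, -1.0208)–(0.0396411, 0.6064, -1.00566)  len=0.0424
  (v9,v8,v1) [--+] → (0.789182, 0.6064, -0.256118)–(0.789182, 0.6064, 0.256118)  len=0.5122

Chained into 1 loop(s):
  loop 1: 10 segments, perimeter = 5.4343
Total perimeter = 5.434


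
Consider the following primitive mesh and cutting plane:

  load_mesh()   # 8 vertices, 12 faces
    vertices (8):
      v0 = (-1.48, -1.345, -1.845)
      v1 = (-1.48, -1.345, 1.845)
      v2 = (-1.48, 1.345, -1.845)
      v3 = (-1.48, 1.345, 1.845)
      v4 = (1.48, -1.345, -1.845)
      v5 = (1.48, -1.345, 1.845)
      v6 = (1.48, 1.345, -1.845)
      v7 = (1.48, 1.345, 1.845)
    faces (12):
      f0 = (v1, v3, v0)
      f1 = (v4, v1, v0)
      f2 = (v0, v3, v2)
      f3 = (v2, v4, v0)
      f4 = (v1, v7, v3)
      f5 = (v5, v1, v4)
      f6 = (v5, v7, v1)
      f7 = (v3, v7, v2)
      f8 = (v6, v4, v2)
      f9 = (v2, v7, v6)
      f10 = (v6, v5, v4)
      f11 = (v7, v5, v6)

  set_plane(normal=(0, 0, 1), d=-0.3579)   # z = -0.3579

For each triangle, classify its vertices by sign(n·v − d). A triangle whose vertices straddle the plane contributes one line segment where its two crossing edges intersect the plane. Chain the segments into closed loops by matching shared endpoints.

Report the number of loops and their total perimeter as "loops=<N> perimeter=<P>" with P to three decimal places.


loops=1 perimeter=11.300

Straddling triangles (8 of 12):
  (v1,v3,v0) [++-] → (-1.48, -0.260908, -0.3579)–(-1.48, -1.345, -0.3579)  len=1.0841
  (v4,v1,v0) [-+-] → (0.287096, -1.345, -0.3579)–(-1.48, -1.345, -0.3579)  len=1.7671
  (v0,v3,v2) [-+-] → (-1.48, -0.260908, -0.3579)–(-1.48, 1.345, -0.3579)  len=1.6059
  (v5,v1,v4) [++-] → (0.287096, -1.345, -0.3579)–(1.48, -1.345, -0.3579)  len=1.1929
  (v3,v7,v2) [++-] → (-0.287096, 1.345, -0.3579)–(-1.48, 1.345, -0.3579)  len=1.1929
  (v2,v7,v6) [-+-] → (-0.287096, 1.345, -0.3579)–(1.48, 1.345, -0.3579)  len=1.7671
  (v6,v5,v4) [-+-] → (1.48, 0.260908, -0.3579)–(1.48, -1.345, -0.3579)  len=1.6059
  (v7,v5,v6) [++-] → (1.48, 0.260908, -0.3579)–(1.48, 1.345, -0.3579)  len=1.0841

Chained into 1 loop(s):
  loop 1: 8 segments, perimeter = 11.3000
Total perimeter = 11.300


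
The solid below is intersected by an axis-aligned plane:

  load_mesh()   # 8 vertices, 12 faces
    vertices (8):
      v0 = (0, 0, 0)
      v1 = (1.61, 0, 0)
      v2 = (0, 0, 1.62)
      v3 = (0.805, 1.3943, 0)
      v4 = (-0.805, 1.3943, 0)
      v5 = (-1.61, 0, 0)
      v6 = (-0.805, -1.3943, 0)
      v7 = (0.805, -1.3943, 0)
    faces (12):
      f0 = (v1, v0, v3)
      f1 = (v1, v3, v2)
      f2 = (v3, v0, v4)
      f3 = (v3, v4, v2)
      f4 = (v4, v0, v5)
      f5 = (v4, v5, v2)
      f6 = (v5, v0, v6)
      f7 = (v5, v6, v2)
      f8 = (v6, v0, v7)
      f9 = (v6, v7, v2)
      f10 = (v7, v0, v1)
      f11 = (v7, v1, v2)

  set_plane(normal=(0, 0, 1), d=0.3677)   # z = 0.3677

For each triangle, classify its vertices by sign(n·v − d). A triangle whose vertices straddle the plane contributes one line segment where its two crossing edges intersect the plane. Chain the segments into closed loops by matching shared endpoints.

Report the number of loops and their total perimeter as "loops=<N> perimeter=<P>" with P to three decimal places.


Straddling triangles (6 of 12):
  (v1,v3,v2) [--+] → (0.622285, 1.07783, 0.3677)–(1.24457, 0, 0.3677)  len=1.2446
  (v3,v4,v2) [--+] → (-0.622285, 1.07783, 0.3677)–(0.622285, 1.07783, 0.3677)  len=1.2446
  (v4,v5,v2) [--+] → (-1.24457, 0, 0.3677)–(-0.622285, 1.07783, 0.3677)  len=1.2446
  (v5,v6,v2) [--+] → (-0.622285, -1.07783, 0.3677)–(-1.24457, 0, 0.3677)  len=1.2446
  (v6,v7,v2) [--+] → (0.622285, -1.07783, 0.3677)–(-0.622285, -1.07783, 0.3677)  len=1.2446
  (v7,v1,v2) [--+] → (1.24457, 0, 0.3677)–(0.622285, -1.07783, 0.3677)  len=1.2446

Chained into 1 loop(s):
  loop 1: 6 segments, perimeter = 7.4674
Total perimeter = 7.467

loops=1 perimeter=7.467
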